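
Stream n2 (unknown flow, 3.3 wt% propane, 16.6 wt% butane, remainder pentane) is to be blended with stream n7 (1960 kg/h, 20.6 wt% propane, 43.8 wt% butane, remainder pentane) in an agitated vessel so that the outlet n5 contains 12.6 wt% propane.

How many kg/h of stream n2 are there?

Let n2 be the unknown flow. Total out = 1960 + n2.
propane balance: 403.76 + 0.033·n2 = 0.126·(1960 + n2)
(0.033 − 0.126)·n2 = 0.126×1960 − 403.76 = -156.8
n2 = -156.8 / -0.093 = 1686 kg/h

1686 kg/h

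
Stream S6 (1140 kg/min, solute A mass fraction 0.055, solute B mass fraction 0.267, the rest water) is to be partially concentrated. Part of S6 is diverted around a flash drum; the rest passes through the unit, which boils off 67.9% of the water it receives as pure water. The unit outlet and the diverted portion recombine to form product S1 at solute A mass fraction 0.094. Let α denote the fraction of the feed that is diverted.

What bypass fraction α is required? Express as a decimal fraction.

0.099

All 1140×0.055 = 62.7 kg/min of solute A reaches S1, so S1 = 62.7/0.094 = 667.02 kg/min and vapour = 472.98 kg/min.
The evaporator receives (1−α)·1140 of feed at 0.678 water and removes 0.679 of that water:
0.679×0.678×(1−α)×1140 = 472.98
(1−α) = 472.98/524.81 = 0.9012;  α = 0.0988.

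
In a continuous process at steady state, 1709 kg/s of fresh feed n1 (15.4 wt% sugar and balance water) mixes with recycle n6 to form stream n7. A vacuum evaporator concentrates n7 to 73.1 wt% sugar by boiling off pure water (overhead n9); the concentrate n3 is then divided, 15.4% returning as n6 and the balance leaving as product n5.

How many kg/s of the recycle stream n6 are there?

65.54 kg/s

Overall sugar balance (none leaves overhead): sugar in fresh feed = sugar in product, i.e. 1709×0.154 = (1−0.154)·n3·0.731.
n3 = 263.19/(0.731×0.846) = 425.57 kg/s.
Recycle n6 = 0.154×425.57 = 65.538 kg/s.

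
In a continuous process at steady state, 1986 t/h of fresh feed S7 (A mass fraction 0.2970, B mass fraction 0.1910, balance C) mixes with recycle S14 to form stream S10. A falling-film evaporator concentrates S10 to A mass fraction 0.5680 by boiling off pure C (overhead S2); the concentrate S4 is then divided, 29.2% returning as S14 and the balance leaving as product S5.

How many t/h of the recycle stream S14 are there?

Overall A balance (none leaves overhead): A in fresh feed = A in product, i.e. 1986×0.297 = (1−0.292)·S4·0.568.
S4 = 589.84/(0.568×0.708) = 1466.7 t/h.
Recycle S14 = 0.292×1466.7 = 428.29 t/h.

428.3 t/h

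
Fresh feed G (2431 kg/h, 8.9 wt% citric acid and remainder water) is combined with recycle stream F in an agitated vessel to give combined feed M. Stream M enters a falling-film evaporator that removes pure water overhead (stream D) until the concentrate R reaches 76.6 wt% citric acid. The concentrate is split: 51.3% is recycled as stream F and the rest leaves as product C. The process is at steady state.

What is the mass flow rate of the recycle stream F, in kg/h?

Overall citric acid balance (none leaves overhead): citric acid in fresh feed = citric acid in product, i.e. 2431×0.089 = (1−0.513)·R·0.766.
R = 216.36/(0.766×0.487) = 579.99 kg/h.
Recycle F = 0.513×579.99 = 297.53 kg/h.

297.5 kg/h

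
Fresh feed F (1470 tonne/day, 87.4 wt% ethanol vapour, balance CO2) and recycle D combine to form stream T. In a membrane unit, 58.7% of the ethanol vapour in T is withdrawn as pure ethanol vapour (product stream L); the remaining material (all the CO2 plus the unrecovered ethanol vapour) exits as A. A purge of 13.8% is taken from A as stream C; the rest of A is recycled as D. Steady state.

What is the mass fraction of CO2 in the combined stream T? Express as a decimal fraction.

0.402

CO2 enters only via F and leaves only via the purge: 1470×0.126 = 0.138×(CO2 in A), and the membrane unit passes all CO2, so CO2 in T = CO2 in A = 1342.2 tonne/day.
ethanol vapour in T: m_A = 1470×0.874 + (1−0.138)·(1−0.587)·m_A, so m_A = 1284.8/0.6440 = 1995 tonne/day.
T = 1995 + 1342.2 = 3337.2 tonne/day.
CO2 fraction in T = 1342.2/3337.2 = 0.402.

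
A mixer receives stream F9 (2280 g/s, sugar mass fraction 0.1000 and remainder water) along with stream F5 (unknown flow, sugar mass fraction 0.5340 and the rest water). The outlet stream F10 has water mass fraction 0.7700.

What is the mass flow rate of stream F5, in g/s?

975 g/s

Let F5 be the unknown flow. Total out = 2280 + F5.
water balance: 2052 + 0.466·F5 = 0.770·(2280 + F5)
(0.466 − 0.770)·F5 = 0.770×2280 − 2052 = -296.4
F5 = -296.4 / -0.304 = 975 g/s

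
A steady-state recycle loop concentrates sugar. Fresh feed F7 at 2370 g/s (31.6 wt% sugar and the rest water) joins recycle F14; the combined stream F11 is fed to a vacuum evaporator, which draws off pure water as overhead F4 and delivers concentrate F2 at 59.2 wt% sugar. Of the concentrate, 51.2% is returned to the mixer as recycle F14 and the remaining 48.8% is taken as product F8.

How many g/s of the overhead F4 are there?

Overall sugar balance (none leaves overhead): sugar in fresh feed = sugar in product, i.e. 2370×0.316 = (1−0.512)·F2·0.592.
F2 = 748.92/(0.592×0.488) = 2592.4 g/s.
Recycle F14 = 0.512×2592.4 = 1327.3 g/s.
Combined feed F11 = 2370 + 1327.3 = 3697.3 g/s.
Overhead F4 = F11 − F2 = 3697.3 − 2592.4 = 1104.9 g/s.

1105 g/s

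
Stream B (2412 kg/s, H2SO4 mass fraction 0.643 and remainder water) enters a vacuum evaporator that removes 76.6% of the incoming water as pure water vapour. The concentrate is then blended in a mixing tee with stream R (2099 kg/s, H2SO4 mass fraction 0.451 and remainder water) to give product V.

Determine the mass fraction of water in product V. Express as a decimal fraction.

Vapour removed = 0.766×0.357×2412 = 659.59 kg/s; concentrate = 1752.4 kg/s.
water reaching the mixer = 201.49 (from concentrate) + 2099×0.549 = 1353.8 kg/s.
Product flow = 1752.4 + 2099 = 3851.4 kg/s; water fraction = 0.352.

0.352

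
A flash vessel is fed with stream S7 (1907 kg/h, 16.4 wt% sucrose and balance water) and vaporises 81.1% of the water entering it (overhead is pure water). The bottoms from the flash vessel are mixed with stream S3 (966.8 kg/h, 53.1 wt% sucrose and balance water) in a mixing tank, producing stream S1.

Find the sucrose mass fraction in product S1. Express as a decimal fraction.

0.5226

Vapour removed = 0.811×0.836×1907 = 1292.9 kg/h; concentrate = 614.06 kg/h.
sucrose reaching the mixer = 312.75 (from concentrate) + 966.8×0.531 = 826.12 kg/h.
Product flow = 614.06 + 966.8 = 1580.9 kg/h; sucrose fraction = 0.5226.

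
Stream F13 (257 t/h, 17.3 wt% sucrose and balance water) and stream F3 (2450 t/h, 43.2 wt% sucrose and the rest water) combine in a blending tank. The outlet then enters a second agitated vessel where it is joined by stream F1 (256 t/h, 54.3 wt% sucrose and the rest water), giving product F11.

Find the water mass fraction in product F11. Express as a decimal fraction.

0.581

Overall, product flow = 2963 t/h.
water in = 257×0.827 + 2450×0.568 + 256×0.457 = 1721.1 t/h.
water fraction in F11 = 0.581.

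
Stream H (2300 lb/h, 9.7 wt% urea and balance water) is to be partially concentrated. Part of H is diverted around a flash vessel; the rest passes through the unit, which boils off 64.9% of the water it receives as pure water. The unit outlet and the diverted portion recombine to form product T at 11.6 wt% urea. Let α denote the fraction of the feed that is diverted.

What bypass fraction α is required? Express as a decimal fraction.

0.721

All 2300×0.097 = 223.1 lb/h of urea reaches T, so T = 223.1/0.116 = 1923.3 lb/h and vapour = 376.72 lb/h.
The evaporator receives (1−α)·2300 of feed at 0.903 water and removes 0.649 of that water:
0.649×0.903×(1−α)×2300 = 376.72
(1−α) = 376.72/1347.9 = 0.2795;  α = 0.7205.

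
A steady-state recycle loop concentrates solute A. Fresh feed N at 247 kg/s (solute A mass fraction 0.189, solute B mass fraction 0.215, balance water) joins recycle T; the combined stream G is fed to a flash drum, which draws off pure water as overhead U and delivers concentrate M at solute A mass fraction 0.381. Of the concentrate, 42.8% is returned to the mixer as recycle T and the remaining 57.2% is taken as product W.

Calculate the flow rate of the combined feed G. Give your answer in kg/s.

Overall solute A balance (none leaves overhead): solute A in fresh feed = solute A in product, i.e. 247×0.189 = (1−0.428)·M·0.381.
M = 46.683/(0.381×0.572) = 214.21 kg/s.
Recycle T = 0.428×214.21 = 91.681 kg/s.
Combined feed G = 247 + 91.681 = 338.68 kg/s.

338.7 kg/s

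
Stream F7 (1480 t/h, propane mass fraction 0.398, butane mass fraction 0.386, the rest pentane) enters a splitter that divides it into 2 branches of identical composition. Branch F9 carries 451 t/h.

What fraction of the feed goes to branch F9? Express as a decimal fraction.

0.305

Fraction to F9 = 451/1480 = 0.3047.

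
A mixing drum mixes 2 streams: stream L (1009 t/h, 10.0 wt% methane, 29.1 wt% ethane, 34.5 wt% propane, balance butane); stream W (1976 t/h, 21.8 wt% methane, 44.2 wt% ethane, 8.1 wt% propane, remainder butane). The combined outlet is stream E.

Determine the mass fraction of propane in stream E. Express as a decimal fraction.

0.170

Total flow out = 1009 + 1976 = 2985 t/h.
propane in = 1009×0.345 + 1976×0.081 = 508.16 t/h.
propane mass fraction in E = 508.16/2985 = 0.170.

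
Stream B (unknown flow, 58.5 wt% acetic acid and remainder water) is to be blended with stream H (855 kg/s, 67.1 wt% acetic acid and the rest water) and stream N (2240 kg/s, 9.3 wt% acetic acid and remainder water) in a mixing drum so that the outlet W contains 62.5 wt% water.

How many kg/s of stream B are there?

1803 kg/s

Let B be the unknown flow. Total out = 3095 + B.
water balance: 2313 + 0.415·B = 0.625·(3095 + B)
(0.415 − 0.625)·B = 0.625×3095 − 2313 = -378.6
B = -378.6 / -0.210 = 1802.9 kg/s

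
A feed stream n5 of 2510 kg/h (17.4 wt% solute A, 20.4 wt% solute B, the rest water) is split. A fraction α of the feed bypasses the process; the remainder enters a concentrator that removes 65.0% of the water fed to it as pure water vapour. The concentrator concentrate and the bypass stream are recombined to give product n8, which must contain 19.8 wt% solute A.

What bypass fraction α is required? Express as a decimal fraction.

All 2510×0.174 = 436.74 kg/h of solute A reaches n8, so n8 = 436.74/0.198 = 2205.8 kg/h and vapour = 304.24 kg/h.
The evaporator receives (1−α)·2510 of feed at 0.622 water and removes 0.650 of that water:
0.650×0.622×(1−α)×2510 = 304.24
(1−α) = 304.24/1014.8 = 0.2998;  α = 0.7002.

0.700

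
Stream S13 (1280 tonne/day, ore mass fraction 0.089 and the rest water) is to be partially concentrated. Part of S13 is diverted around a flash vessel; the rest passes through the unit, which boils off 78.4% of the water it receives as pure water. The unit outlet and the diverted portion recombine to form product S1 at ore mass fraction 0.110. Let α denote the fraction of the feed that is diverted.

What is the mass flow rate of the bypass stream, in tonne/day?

937.9 tonne/day

All 1280×0.089 = 113.92 tonne/day of ore reaches S1, so S1 = 113.92/0.110 = 1035.6 tonne/day and vapour = 244.36 tonne/day.
The evaporator receives (1−α)·1280 of feed at 0.911 water and removes 0.784 of that water:
0.784×0.911×(1−α)×1280 = 244.36
(1−α) = 244.36/914.21 = 0.2673;  α = 0.7327.
Bypass flow = 0.7327×1280 = 937.86 tonne/day.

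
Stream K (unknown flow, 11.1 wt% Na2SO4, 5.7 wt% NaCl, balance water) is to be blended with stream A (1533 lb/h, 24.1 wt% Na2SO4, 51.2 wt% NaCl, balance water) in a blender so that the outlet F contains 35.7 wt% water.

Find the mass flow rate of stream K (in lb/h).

355 lb/h

Let K be the unknown flow. Total out = 1533 + K.
water balance: 378.65 + 0.832·K = 0.357·(1533 + K)
(0.832 − 0.357)·K = 0.357×1533 − 378.65 = 168.63
K = 168.63 / 0.475 = 355.01 lb/h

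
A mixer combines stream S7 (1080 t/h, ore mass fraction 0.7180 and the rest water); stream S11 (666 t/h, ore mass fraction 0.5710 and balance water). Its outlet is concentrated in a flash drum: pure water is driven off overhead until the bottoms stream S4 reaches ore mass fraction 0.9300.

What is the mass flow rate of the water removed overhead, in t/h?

503.3 t/h

ore entering = 1080×0.718 + 666×0.571 = 1155.7 t/h.
All ore reports to S4, so S4 = 1155.7/0.930 = 1242.7 t/h.
Total feed = 1746 t/h; overhead = 1746 − 1242.7 = 503.28 t/h.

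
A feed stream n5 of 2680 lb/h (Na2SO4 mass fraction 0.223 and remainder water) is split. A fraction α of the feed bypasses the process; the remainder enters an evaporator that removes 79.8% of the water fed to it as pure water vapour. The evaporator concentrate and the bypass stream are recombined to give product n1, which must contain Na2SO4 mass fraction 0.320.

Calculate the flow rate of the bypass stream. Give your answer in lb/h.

All 2680×0.223 = 597.64 lb/h of Na2SO4 reaches n1, so n1 = 597.64/0.320 = 1867.6 lb/h and vapour = 812.38 lb/h.
The evaporator receives (1−α)·2680 of feed at 0.777 water and removes 0.798 of that water:
0.798×0.777×(1−α)×2680 = 812.38
(1−α) = 812.38/1661.7 = 0.4889;  α = 0.5111.
Bypass flow = 0.5111×2680 = 1369.8 lb/h.

1370 lb/h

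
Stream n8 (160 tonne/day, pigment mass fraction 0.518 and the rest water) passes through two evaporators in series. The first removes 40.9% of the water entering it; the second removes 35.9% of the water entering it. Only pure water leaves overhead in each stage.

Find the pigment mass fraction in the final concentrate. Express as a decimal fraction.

water in feed = 160×0.482 = 77.12 tonne/day.
After stage 1: water left = (1−0.409)×77.12 = 45.578; stream total = 128.46 tonne/day.
After stage 2: water left = (1−0.359)×45.578 = 29.215; final concentrate = 112.1 tonne/day.
pigment fraction = 82.88/112.1 = 0.739.

0.739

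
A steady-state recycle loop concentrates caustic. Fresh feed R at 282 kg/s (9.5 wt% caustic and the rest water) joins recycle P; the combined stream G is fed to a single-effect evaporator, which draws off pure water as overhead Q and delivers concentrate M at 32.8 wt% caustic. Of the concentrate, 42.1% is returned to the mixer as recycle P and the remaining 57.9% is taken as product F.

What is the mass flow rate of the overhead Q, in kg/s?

Overall caustic balance (none leaves overhead): caustic in fresh feed = caustic in product, i.e. 282×0.095 = (1−0.421)·M·0.328.
M = 26.79/(0.328×0.579) = 141.07 kg/s.
Recycle P = 0.421×141.07 = 59.389 kg/s.
Combined feed G = 282 + 59.389 = 341.39 kg/s.
Overhead Q = G − M = 341.39 − 141.07 = 200.32 kg/s.

200.3 kg/s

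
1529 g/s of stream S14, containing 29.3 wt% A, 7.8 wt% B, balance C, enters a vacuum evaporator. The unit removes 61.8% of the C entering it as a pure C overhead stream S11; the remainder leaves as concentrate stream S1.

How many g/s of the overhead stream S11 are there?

C entering = 1529×0.629 = 961.74 g/s; overhead removed = 0.618×961.74 = 594.36 g/s.

594.4 g/s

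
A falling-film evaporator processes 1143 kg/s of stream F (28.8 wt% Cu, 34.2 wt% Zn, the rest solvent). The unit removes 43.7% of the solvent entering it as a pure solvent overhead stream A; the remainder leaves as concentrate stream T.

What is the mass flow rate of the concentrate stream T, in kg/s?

958.2 kg/s

solvent entering = 1143×0.370 = 422.91 kg/s; overhead removed = 0.437×422.91 = 184.81 kg/s.
Concentrate = 1143 − 184.81 = 958.19 kg/s.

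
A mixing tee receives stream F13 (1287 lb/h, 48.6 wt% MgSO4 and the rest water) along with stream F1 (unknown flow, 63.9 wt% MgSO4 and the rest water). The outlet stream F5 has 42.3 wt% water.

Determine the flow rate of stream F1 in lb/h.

Let F1 be the unknown flow. Total out = 1287 + F1.
water balance: 661.52 + 0.361·F1 = 0.423·(1287 + F1)
(0.361 − 0.423)·F1 = 0.423×1287 − 661.52 = -117.12
F1 = -117.12 / -0.062 = 1889 lb/h

1889 lb/h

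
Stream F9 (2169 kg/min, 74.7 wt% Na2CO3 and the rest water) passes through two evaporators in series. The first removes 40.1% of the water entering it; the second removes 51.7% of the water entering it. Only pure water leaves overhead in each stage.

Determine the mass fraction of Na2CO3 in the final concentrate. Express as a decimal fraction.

water in feed = 2169×0.253 = 548.76 kg/min.
After stage 1: water left = (1−0.401)×548.76 = 328.71; stream total = 1948.9 kg/min.
After stage 2: water left = (1−0.517)×328.71 = 158.76; final concentrate = 1779 kg/min.
Na2CO3 fraction = 1620.2/1779 = 0.9108.

0.9108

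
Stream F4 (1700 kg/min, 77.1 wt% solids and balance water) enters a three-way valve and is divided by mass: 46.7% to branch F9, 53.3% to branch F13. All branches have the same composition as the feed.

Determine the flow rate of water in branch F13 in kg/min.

Branch F13 total = 0.533×1700 = 906.1 kg/min.
water in F13 = 0.229×906.1 = 207.5 kg/min.

207.5 kg/min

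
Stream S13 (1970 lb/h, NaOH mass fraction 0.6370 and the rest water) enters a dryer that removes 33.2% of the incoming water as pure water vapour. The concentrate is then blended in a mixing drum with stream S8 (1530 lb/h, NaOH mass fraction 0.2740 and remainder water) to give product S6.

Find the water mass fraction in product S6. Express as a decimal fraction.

0.4869

Vapour removed = 0.332×0.363×1970 = 237.42 lb/h; concentrate = 1732.6 lb/h.
water reaching the mixer = 477.69 (from concentrate) + 1530×0.726 = 1588.5 lb/h.
Product flow = 1732.6 + 1530 = 3262.6 lb/h; water fraction = 0.4869.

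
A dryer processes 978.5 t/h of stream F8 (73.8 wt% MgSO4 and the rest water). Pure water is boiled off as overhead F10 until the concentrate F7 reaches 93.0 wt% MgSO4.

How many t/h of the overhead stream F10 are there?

MgSO4 is conserved: 978.5×0.738 = 722.13 t/h all reports to the concentrate.
Concentrate = 722.13/(target fraction) = 776.49 t/h.
Overhead = 978.5 − 776.49 = 202.01 t/h.

202 t/h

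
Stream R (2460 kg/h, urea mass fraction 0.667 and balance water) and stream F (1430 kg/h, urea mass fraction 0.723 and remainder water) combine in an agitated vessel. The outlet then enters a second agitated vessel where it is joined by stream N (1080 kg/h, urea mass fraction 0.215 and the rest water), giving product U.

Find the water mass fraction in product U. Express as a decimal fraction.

0.415

Overall, product flow = 4970 kg/h.
water in = 2460×0.333 + 1430×0.277 + 1080×0.785 = 2063.1 kg/h.
water fraction in U = 0.415.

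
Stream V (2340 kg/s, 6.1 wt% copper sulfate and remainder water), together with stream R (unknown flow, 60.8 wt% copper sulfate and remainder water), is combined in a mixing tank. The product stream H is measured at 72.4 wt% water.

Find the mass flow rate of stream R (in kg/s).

1515 kg/s

Let R be the unknown flow. Total out = 2340 + R.
water balance: 2197.3 + 0.392·R = 0.724·(2340 + R)
(0.392 − 0.724)·R = 0.724×2340 − 2197.3 = -503.1
R = -503.1 / -0.332 = 1515.4 kg/s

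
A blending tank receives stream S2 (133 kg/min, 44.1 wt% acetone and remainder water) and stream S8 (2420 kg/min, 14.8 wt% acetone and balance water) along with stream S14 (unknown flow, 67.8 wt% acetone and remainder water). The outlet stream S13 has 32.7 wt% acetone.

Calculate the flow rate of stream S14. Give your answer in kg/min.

1191 kg/min

Let S14 be the unknown flow. Total out = 2553 + S14.
acetone balance: 416.81 + 0.678·S14 = 0.327·(2553 + S14)
(0.678 − 0.327)·S14 = 0.327×2553 − 416.81 = 418.02
S14 = 418.02 / 0.351 = 1190.9 kg/min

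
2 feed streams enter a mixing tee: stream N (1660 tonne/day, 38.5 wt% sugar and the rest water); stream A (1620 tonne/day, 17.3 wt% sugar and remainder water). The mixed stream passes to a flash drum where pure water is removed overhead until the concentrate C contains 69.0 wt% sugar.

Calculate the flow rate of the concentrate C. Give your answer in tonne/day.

1332 tonne/day

sugar entering = 1660×0.385 + 1620×0.173 = 919.36 tonne/day.
All sugar reports to C, so C = 919.36/0.690 = 1332.4 tonne/day.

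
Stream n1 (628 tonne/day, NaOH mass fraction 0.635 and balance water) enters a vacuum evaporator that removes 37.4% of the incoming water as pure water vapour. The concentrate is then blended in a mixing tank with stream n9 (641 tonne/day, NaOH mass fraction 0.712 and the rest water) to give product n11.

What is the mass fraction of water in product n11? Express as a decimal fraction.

0.277

Vapour removed = 0.374×0.365×628 = 85.728 tonne/day; concentrate = 542.27 tonne/day.
water reaching the mixer = 143.49 (from concentrate) + 641×0.288 = 328.1 tonne/day.
Product flow = 542.27 + 641 = 1183.3 tonne/day; water fraction = 0.277.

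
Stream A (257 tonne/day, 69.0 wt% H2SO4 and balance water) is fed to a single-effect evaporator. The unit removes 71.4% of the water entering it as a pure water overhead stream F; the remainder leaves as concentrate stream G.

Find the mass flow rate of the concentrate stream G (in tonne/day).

200.1 tonne/day

water entering = 257×0.310 = 79.67 tonne/day; overhead removed = 0.714×79.67 = 56.884 tonne/day.
Concentrate = 257 − 56.884 = 200.12 tonne/day.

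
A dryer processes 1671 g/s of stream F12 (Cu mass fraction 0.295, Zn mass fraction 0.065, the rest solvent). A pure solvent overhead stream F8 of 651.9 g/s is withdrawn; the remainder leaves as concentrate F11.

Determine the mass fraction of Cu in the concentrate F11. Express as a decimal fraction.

Cu is not removed: 1671×0.295 = 492.94 g/s of Cu enters F11.
Concentrate = 1671 − 651.9 = 1019.1 g/s.
Mass fraction = 492.94/1019.1 = 0.484.

0.484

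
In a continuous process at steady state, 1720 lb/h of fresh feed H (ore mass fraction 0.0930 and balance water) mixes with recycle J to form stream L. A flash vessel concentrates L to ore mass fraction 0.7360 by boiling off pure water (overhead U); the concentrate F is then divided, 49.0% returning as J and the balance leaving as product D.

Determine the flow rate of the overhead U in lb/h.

1503 lb/h

Overall ore balance (none leaves overhead): ore in fresh feed = ore in product, i.e. 1720×0.093 = (1−0.490)·F·0.736.
F = 159.96/(0.736×0.510) = 426.15 lb/h.
Recycle J = 0.490×426.15 = 208.81 lb/h.
Combined feed L = 1720 + 208.81 = 1928.8 lb/h.
Overhead U = L − F = 1928.8 − 426.15 = 1502.7 lb/h.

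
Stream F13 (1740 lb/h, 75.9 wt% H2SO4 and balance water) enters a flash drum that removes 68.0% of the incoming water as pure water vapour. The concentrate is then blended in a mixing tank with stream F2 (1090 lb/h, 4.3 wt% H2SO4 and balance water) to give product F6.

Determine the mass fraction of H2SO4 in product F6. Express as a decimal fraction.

0.537

Vapour removed = 0.680×0.241×1740 = 285.15 lb/h; concentrate = 1454.8 lb/h.
H2SO4 reaching the mixer = 1320.7 (from concentrate) + 1090×0.043 = 1367.5 lb/h.
Product flow = 1454.8 + 1090 = 2544.8 lb/h; H2SO4 fraction = 0.537.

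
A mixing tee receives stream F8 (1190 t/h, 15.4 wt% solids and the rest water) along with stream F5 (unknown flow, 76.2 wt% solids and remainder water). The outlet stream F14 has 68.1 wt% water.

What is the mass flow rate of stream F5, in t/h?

443.2 t/h

Let F5 be the unknown flow. Total out = 1190 + F5.
water balance: 1006.7 + 0.238·F5 = 0.681·(1190 + F5)
(0.238 − 0.681)·F5 = 0.681×1190 − 1006.7 = -196.35
F5 = -196.35 / -0.443 = 443.23 t/h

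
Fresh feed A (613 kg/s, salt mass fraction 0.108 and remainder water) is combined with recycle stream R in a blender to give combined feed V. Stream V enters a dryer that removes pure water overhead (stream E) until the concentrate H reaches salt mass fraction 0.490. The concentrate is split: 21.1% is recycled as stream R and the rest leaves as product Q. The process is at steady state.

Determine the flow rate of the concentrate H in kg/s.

Overall salt balance (none leaves overhead): salt in fresh feed = salt in product, i.e. 613×0.108 = (1−0.211)·H·0.490.
H = 66.204/(0.490×0.789) = 171.24 kg/s.

171.2 kg/s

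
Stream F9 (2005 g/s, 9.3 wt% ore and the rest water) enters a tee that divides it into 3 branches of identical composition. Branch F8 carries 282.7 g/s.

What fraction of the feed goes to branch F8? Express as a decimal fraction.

0.141

Fraction to F8 = 282.7/2005 = 0.1410.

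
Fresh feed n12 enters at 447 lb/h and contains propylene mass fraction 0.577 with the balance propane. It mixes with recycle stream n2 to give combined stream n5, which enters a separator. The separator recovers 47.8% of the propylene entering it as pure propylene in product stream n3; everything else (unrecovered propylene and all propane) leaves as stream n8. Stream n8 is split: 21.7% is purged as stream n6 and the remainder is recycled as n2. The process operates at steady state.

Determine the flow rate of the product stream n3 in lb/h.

208.5 lb/h

propylene in n5: m_A = 447×0.577 + (1−0.217)·(1−0.478)·m_A, so m_A = 257.92/0.5913 = 436.21 lb/h.
Product n3 = 0.478×436.21 = 208.51 lb/h.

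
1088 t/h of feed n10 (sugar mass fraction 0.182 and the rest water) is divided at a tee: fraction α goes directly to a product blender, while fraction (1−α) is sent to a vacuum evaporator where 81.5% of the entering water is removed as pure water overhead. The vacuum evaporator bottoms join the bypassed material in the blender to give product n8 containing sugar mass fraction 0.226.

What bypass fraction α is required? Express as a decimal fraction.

All 1088×0.182 = 198.02 t/h of sugar reaches n8, so n8 = 198.02/0.226 = 876.18 t/h and vapour = 211.82 t/h.
The evaporator receives (1−α)·1088 of feed at 0.818 water and removes 0.815 of that water:
0.815×0.818×(1−α)×1088 = 211.82
(1−α) = 211.82/725.34 = 0.2920;  α = 0.7080.

0.708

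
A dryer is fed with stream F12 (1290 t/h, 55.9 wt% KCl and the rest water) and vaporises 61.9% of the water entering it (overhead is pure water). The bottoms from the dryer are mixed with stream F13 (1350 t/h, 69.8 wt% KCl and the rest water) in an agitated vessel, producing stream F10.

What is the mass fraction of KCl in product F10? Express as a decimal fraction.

Vapour removed = 0.619×0.441×1290 = 352.14 t/h; concentrate = 937.86 t/h.
KCl reaching the mixer = 721.11 (from concentrate) + 1350×0.698 = 1663.4 t/h.
Product flow = 937.86 + 1350 = 2287.9 t/h; KCl fraction = 0.7271.

0.7271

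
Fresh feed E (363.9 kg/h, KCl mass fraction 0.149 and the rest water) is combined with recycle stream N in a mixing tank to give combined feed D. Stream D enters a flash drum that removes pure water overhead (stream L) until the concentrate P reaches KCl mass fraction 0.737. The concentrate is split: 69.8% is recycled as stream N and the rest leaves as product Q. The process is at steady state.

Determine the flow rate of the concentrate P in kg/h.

Overall KCl balance (none leaves overhead): KCl in fresh feed = KCl in product, i.e. 363.9×0.149 = (1−0.698)·P·0.737.
P = 54.221/(0.737×0.302) = 243.61 kg/h.

243.6 kg/h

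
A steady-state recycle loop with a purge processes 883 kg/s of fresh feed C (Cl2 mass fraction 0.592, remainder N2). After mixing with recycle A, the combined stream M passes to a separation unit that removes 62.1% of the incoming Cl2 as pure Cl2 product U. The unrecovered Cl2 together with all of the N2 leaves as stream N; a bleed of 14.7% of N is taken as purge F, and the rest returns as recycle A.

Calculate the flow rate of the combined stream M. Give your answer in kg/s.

3223 kg/s

N2 enters only via C and leaves only via the purge: 883×0.408 = 0.147×(N2 in N), and the separation unit passes all N2, so N2 in M = N2 in N = 2450.8 kg/s.
Cl2 in M: m_A = 883×0.592 + (1−0.147)·(1−0.621)·m_A, so m_A = 522.74/0.6767 = 772.46 kg/s.
M = 772.46 + 2450.8 = 3223.2 kg/s.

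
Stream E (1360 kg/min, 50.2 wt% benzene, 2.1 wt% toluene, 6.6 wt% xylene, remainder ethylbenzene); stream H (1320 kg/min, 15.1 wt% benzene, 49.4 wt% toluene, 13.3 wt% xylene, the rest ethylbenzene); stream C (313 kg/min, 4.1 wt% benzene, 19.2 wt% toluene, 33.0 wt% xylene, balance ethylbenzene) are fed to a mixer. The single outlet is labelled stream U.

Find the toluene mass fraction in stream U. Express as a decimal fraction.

0.247

Total flow out = 1360 + 1320 + 313 = 2993 kg/min.
toluene in = 1360×0.021 + 1320×0.494 + 313×0.192 = 740.74 kg/min.
toluene mass fraction in U = 740.74/2993 = 0.247.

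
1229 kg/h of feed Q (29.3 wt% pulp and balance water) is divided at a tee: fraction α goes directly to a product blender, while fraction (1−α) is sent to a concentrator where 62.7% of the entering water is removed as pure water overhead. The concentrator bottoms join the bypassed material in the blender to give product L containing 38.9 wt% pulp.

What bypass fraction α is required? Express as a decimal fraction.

All 1229×0.293 = 360.1 kg/h of pulp reaches L, so L = 360.1/0.389 = 925.7 kg/h and vapour = 303.3 kg/h.
The evaporator receives (1−α)·1229 of feed at 0.707 water and removes 0.627 of that water:
0.627×0.707×(1−α)×1229 = 303.3
(1−α) = 303.3/544.8 = 0.5567;  α = 0.4433.

0.443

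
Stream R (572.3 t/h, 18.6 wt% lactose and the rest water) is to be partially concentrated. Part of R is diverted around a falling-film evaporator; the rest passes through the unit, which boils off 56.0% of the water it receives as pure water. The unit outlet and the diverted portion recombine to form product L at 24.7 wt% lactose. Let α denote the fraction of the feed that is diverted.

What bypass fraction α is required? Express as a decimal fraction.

All 572.3×0.186 = 106.45 t/h of lactose reaches L, so L = 106.45/0.247 = 430.96 t/h and vapour = 141.34 t/h.
The evaporator receives (1−α)·572.3 of feed at 0.814 water and removes 0.560 of that water:
0.560×0.814×(1−α)×572.3 = 141.34
(1−α) = 141.34/260.88 = 0.5418;  α = 0.4582.

0.458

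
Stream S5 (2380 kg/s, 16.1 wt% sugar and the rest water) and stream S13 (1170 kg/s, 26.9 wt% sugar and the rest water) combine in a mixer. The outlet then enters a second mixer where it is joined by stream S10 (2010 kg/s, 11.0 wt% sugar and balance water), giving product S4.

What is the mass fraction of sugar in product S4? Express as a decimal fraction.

Overall, product flow = 5560 kg/s.
sugar in = 2380×0.161 + 1170×0.269 + 2010×0.110 = 919.01 kg/s.
sugar fraction in S4 = 0.165.

0.165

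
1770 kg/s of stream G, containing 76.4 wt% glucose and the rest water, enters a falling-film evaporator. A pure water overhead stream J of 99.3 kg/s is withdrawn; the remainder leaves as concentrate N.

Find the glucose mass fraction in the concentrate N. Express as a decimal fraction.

glucose is not removed: 1770×0.764 = 1352.3 kg/s of glucose enters N.
Concentrate = 1770 − 99.3 = 1670.7 kg/s.
Mass fraction = 1352.3/1670.7 = 0.809.

0.809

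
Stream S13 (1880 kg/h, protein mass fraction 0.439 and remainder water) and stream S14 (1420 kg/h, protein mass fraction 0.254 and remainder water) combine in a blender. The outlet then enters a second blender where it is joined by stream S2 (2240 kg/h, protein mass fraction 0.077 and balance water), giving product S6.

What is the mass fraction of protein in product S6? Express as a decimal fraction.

0.245

Overall, product flow = 5540 kg/h.
protein in = 1880×0.439 + 1420×0.254 + 2240×0.077 = 1358.5 kg/h.
protein fraction in S6 = 0.245.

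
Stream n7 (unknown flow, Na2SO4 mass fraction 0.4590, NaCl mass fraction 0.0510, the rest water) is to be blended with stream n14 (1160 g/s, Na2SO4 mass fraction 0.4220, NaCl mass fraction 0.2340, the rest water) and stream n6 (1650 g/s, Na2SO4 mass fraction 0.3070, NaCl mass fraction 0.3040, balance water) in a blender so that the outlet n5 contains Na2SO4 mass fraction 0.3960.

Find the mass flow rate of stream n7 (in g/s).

Let n7 be the unknown flow. Total out = 2810 + n7.
Na2SO4 balance: 996.07 + 0.459·n7 = 0.396·(2810 + n7)
(0.459 − 0.396)·n7 = 0.396×2810 − 996.07 = 116.69
n7 = 116.69 / 0.063 = 1852.2 g/s

1852 g/s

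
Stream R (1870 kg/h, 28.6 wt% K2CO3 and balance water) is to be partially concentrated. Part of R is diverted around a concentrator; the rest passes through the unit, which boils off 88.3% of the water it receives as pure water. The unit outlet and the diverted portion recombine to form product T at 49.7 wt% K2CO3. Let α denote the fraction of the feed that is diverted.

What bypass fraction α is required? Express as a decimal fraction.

All 1870×0.286 = 534.82 kg/h of K2CO3 reaches T, so T = 534.82/0.497 = 1076.1 kg/h and vapour = 793.9 kg/h.
The evaporator receives (1−α)·1870 of feed at 0.714 water and removes 0.883 of that water:
0.883×0.714×(1−α)×1870 = 793.9
(1−α) = 793.9/1179 = 0.6734;  α = 0.3266.

0.327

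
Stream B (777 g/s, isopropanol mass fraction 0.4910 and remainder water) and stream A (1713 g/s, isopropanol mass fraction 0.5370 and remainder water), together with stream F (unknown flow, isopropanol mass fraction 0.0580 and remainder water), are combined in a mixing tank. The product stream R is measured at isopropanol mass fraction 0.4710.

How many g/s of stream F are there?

Let F be the unknown flow. Total out = 2490 + F.
isopropanol balance: 1301.4 + 0.058·F = 0.471·(2490 + F)
(0.058 − 0.471)·F = 0.471×2490 − 1301.4 = -128.6
F = -128.6 / -0.413 = 311.38 g/s

311.4 g/s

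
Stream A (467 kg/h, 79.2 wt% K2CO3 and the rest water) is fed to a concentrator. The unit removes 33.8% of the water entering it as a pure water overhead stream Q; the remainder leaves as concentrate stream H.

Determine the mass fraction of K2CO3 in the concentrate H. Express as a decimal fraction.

0.852

K2CO3 is not removed: 467×0.792 = 369.86 kg/h of K2CO3 enters H.
water entering = 467×0.208 = 97.136 kg/h; overhead removed = 0.338×97.136 = 32.832 kg/h.
Concentrate = 467 − 32.832 = 434.17 kg/h.
Mass fraction = 369.86/434.17 = 0.852.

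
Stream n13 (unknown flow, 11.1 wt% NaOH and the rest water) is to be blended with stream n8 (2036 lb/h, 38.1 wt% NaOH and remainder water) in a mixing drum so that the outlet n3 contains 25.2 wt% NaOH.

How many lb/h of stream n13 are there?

1863 lb/h

Let n13 be the unknown flow. Total out = 2036 + n13.
NaOH balance: 775.72 + 0.111·n13 = 0.252·(2036 + n13)
(0.111 − 0.252)·n13 = 0.252×2036 − 775.72 = -262.64
n13 = -262.64 / -0.141 = 1862.7 lb/h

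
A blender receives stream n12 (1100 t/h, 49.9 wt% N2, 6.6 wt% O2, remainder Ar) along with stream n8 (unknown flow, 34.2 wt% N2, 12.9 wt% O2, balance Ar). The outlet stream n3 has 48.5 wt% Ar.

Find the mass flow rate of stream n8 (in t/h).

Let n8 be the unknown flow. Total out = 1100 + n8.
Ar balance: 478.5 + 0.529·n8 = 0.485·(1100 + n8)
(0.529 − 0.485)·n8 = 0.485×1100 − 478.5 = 55
n8 = 55 / 0.044 = 1250 t/h

1250 t/h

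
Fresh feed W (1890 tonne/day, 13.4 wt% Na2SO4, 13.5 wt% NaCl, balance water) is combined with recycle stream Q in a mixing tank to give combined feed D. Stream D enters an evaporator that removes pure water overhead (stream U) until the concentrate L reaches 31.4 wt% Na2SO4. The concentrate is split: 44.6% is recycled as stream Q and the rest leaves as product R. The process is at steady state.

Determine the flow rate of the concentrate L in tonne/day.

1456 tonne/day

Overall Na2SO4 balance (none leaves overhead): Na2SO4 in fresh feed = Na2SO4 in product, i.e. 1890×0.134 = (1−0.446)·L·0.314.
L = 253.26/(0.314×0.554) = 1455.9 tonne/day.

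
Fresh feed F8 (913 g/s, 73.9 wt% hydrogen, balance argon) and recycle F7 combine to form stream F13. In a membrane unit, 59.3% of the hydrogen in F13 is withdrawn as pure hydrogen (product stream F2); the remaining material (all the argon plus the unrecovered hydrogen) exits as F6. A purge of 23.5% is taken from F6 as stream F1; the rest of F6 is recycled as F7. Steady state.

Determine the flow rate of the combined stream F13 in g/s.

1994 g/s

argon enters only via F8 and leaves only via the purge: 913×0.261 = 0.235×(argon in F6), and the membrane unit passes all argon, so argon in F13 = argon in F6 = 1014 g/s.
hydrogen in F13: m_A = 913×0.739 + (1−0.235)·(1−0.593)·m_A, so m_A = 674.71/0.6886 = 979.76 g/s.
F13 = 979.76 + 1014 = 1993.8 g/s.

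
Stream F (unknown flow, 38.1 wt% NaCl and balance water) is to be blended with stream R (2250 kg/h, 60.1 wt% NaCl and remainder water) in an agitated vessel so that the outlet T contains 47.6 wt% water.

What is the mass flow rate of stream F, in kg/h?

Let F be the unknown flow. Total out = 2250 + F.
water balance: 897.75 + 0.619·F = 0.476·(2250 + F)
(0.619 − 0.476)·F = 0.476×2250 − 897.75 = 173.25
F = 173.25 / 0.143 = 1211.5 kg/h

1212 kg/h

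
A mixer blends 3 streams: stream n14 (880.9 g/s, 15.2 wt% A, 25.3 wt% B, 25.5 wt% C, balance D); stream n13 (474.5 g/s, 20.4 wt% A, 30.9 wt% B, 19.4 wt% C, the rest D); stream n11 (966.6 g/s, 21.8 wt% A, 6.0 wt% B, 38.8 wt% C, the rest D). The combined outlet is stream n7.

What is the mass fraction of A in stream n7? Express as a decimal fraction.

Total flow out = 880.9 + 474.5 + 966.6 = 2322 g/s.
A in = 880.9×0.152 + 474.5×0.204 + 966.6×0.218 = 441.41 g/s.
A mass fraction in n7 = 441.41/2322 = 0.190.

0.190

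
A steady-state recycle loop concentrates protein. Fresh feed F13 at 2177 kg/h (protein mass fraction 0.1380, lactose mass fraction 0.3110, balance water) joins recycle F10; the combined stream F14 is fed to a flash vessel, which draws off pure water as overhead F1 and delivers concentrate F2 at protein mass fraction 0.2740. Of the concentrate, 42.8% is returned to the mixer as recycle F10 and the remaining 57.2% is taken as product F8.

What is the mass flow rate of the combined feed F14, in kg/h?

2997 kg/h

Overall protein balance (none leaves overhead): protein in fresh feed = protein in product, i.e. 2177×0.138 = (1−0.428)·F2·0.274.
F2 = 300.43/(0.274×0.572) = 1916.9 kg/h.
Recycle F10 = 0.428×1916.9 = 820.42 kg/h.
Combined feed F14 = 2177 + 820.42 = 2997.4 kg/h.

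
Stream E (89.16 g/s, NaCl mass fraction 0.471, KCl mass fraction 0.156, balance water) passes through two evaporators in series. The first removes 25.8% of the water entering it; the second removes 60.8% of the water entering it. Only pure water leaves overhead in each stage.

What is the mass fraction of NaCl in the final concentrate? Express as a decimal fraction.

water in feed = 89.16×0.373 = 33.257 g/s.
After stage 1: water left = (1−0.258)×33.257 = 24.676; stream total = 80.58 g/s.
After stage 2: water left = (1−0.608)×24.676 = 9.6732; final concentrate = 65.576 g/s.
NaCl fraction = 41.994/65.576 = 0.640.

0.640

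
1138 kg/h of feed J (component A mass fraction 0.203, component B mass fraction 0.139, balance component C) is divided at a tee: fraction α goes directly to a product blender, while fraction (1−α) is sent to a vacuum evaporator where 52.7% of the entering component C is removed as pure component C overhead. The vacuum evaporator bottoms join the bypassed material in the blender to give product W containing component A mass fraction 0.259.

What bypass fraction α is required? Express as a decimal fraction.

All 1138×0.203 = 231.01 kg/h of component A reaches W, so W = 231.01/0.259 = 891.95 kg/h and vapour = 246.05 kg/h.
The evaporator receives (1−α)·1138 of feed at 0.658 component C and removes 0.527 of that component C:
0.527×0.658×(1−α)×1138 = 246.05
(1−α) = 246.05/394.62 = 0.6235;  α = 0.3765.

0.376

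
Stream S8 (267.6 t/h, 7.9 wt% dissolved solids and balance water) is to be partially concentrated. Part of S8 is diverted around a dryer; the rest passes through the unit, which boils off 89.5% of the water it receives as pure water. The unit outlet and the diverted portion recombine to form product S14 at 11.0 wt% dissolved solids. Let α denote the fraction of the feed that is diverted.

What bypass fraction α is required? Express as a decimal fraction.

0.658

All 267.6×0.079 = 21.14 t/h of dissolved solids reaches S14, so S14 = 21.14/0.110 = 192.19 t/h and vapour = 75.415 t/h.
The evaporator receives (1−α)·267.6 of feed at 0.921 water and removes 0.895 of that water:
0.895×0.921×(1−α)×267.6 = 75.415
(1−α) = 75.415/220.58 = 0.3419;  α = 0.6581.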